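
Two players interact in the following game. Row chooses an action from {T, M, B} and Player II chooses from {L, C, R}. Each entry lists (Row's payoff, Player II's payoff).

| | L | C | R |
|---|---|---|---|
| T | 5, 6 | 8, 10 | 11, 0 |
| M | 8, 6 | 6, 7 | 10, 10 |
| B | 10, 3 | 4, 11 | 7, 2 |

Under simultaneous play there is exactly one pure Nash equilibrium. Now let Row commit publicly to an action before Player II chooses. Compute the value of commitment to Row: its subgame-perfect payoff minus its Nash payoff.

2

Solve by backward induction (Row leads).
- T → Player II plays C (best of 6, 10, 0); Row gets 8.
- M → Player II plays R (best of 6, 7, 10); Row gets 10.
- B → Player II plays C (best of 3, 11, 2); Row gets 4.
Maximizing over 8, 10, 4, Row chooses M. Subgame-perfect outcome: (M, R) with payoffs (10, 10).
For the simultaneous game, intersect best replies.
Row's best replies: L→B; C→T; R→T.
Player II's best replies: T→C; M→R; B→C.
Only (T, C) has each player best-responding; Nash payoffs (8, 10).
Row's commitment gain: 10 − 8 = 2.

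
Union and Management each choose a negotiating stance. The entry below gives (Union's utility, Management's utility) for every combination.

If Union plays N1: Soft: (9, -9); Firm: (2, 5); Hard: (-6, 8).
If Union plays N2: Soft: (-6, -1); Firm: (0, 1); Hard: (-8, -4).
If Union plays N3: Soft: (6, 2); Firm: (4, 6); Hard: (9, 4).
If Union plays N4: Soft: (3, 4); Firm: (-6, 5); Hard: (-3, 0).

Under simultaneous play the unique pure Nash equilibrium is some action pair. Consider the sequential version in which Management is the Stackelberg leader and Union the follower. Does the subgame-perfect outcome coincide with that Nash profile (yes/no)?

yes

Solve by backward induction (Management leads).
- Soft: BR = N1, leader payoff -9.
- Firm: BR = N3, leader payoff 6.
- Hard: BR = N3, leader payoff 4.
Maximizing over -9, 6, 4, Management chooses Firm. Subgame-perfect outcome: (N3, Firm) with payoffs (4, 6).
Now find the simultaneous Nash equilibrium.
Union's best replies: Soft→N1; Firm→N3; Hard→N3.
Management's best replies: N1→Hard; N2→Firm; N3→Firm; N4→Firm.
The unique mutual best reply is (N3, Firm), giving (4, 6).
Sequential outcome (N3, Firm) coincides with the Nash profile (N3, Firm).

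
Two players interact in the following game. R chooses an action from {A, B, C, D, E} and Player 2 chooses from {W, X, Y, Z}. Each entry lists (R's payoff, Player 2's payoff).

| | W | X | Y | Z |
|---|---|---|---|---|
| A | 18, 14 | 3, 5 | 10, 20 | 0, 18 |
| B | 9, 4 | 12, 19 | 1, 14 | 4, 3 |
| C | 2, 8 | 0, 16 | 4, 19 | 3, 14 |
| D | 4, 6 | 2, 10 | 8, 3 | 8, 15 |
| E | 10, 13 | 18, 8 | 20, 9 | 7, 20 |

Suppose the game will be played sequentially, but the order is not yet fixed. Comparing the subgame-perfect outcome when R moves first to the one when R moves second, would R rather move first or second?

first

If R leads: Player 2's best replies are A→Y, B→X, C→Y, D→Z, E→Z; R's induced payoffs 10, 12, 4, 8, 7; outcome (B, X), payoffs (12, 19).
If Player 2 leads: R's best replies are W→A, X→E, Y→E, Z→D; Player 2's induced payoffs 14, 8, 9, 15; outcome (D, Z), payoffs (8, 15).
R gets 12 moving first and 8 moving second, so R prefers to move first.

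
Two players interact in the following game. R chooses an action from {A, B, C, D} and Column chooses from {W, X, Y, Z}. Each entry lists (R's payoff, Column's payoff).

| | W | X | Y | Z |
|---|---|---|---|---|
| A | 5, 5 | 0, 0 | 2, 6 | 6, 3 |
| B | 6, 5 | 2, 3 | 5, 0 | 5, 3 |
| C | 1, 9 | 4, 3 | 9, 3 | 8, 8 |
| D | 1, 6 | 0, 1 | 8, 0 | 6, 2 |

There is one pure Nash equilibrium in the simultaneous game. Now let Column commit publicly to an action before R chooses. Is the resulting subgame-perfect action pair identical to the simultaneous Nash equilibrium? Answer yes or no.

Backward induction with Column moving first.
- W: R compares 5, 6, 1, 1 and picks B; Column would get 5.
- X: R compares 0, 2, 4, 0 and picks C; Column would get 3.
- Y: R compares 2, 5, 9, 8 and picks C; Column would get 3.
- Z: R compares 6, 5, 8, 6 and picks C; Column would get 8.
Column's induced payoffs are 5, 3, 3, 8, so Column commits to Z. Subgame-perfect outcome: (C, Z) with payoffs (8, 8).
Now find the simultaneous Nash equilibrium.
R's best replies: W→B; X→C; Y→C; Z→C.
Column's best replies: A→Y; B→W; C→W; D→W.
The unique mutual best reply is (B, W), giving (6, 5).
Sequential outcome (C, Z) differs from the Nash profile (B, W).

no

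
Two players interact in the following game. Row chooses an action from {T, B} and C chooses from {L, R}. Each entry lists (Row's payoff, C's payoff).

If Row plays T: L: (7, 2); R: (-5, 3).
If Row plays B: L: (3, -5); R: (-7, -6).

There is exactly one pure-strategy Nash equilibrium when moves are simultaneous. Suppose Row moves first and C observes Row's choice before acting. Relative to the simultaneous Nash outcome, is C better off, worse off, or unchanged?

worse off

Backward induction with Row moving first.
- T: C compares 2, 3 and picks R; Row would get -5.
- B: C compares -5, -6 and picks L; Row would get 3.
Maximizing over -5, 3, Row chooses B. Subgame-perfect outcome: (B, L) with payoffs (3, -5).
Under simultaneous play:
Row's best replies: L→T; R→T.
C's best replies: T→R; B→L.
The unique mutual best reply is (T, R), giving (-5, 3).
C earns -5 sequentially versus 3 at the Nash outcome: worse off.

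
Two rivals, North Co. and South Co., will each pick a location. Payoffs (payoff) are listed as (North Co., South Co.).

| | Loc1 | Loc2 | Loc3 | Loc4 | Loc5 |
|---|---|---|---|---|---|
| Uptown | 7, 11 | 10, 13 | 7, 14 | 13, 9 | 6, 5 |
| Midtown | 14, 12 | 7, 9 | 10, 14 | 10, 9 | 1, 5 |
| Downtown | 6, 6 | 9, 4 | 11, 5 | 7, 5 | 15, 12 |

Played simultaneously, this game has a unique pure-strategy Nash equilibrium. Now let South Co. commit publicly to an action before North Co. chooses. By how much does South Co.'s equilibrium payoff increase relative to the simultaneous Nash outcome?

1

Backward induction with South Co. moving first.
- Loc1: North Co. compares 7, 14, 6 and picks Midtown; South Co. would get 12.
- Loc2: North Co. compares 10, 7, 9 and picks Uptown; South Co. would get 13.
- Loc3: North Co. compares 7, 10, 11 and picks Downtown; South Co. would get 5.
- Loc4: North Co. compares 13, 10, 7 and picks Uptown; South Co. would get 9.
- Loc5: North Co. compares 6, 1, 15 and picks Downtown; South Co. would get 12.
South Co.'s induced payoffs are 12, 13, 5, 9, 12, so South Co. commits to Loc2. Subgame-perfect outcome: (Uptown, Loc2) with payoffs (10, 13).
Under simultaneous play:
North Co.'s best replies: Loc1→Midtown; Loc2→Uptown; Loc3→Downtown; Loc4→Uptown; Loc5→Downtown.
South Co.'s best replies: Uptown→Loc3; Midtown→Loc3; Downtown→Loc5.
Only (Downtown, Loc5) has each player best-responding; Nash payoffs (15, 12).
South Co.'s commitment gain: 13 − 12 = 1.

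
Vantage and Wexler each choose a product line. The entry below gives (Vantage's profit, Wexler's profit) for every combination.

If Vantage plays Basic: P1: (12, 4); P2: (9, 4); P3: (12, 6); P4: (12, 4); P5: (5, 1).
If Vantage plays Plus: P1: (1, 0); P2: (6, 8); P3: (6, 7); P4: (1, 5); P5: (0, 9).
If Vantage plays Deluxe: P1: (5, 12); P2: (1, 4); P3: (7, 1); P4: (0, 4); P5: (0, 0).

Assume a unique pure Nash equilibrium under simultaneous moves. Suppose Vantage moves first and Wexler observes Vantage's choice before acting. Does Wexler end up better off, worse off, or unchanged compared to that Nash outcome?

Solve by backward induction (Vantage leads).
- Basic → Wexler plays P3 (best of 4, 4, 6, 4, 1); Vantage gets 12.
- Plus → Wexler plays P5 (best of 0, 8, 7, 5, 9); Vantage gets 0.
- Deluxe → Wexler plays P1 (best of 12, 4, 1, 4, 0); Vantage gets 5.
Among 12, 0, 5, the best is 12 at Basic. Subgame-perfect outcome: (Basic, P3) with payoffs (12, 6).
Now find the simultaneous Nash equilibrium.
Vantage's best replies: P1→Basic; P2→Basic; P3→Basic; P4→Basic; P5→Basic.
Wexler's best replies: Basic→P3; Plus→P5; Deluxe→P1.
The unique mutual best reply is (Basic, P3), giving (12, 6).
Wexler earns 6 sequentially versus 6 at the Nash outcome: unchanged.

unchanged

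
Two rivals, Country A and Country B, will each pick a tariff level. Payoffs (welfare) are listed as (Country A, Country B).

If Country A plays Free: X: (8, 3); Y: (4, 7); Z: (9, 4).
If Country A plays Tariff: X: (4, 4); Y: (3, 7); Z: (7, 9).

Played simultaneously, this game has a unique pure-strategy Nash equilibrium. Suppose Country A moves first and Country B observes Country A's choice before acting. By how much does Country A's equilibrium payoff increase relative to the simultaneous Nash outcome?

Solve by backward induction (Country A leads).
- Free: BR = Y, leader payoff 4.
- Tariff: BR = Z, leader payoff 7.
Country A's induced payoffs are 4, 7, so Country A commits to Tariff. Subgame-perfect outcome: (Tariff, Z) with payoffs (7, 9).
Now find the simultaneous Nash equilibrium.
Country A's best replies: X→Free; Y→Free; Z→Free.
Country B's best replies: Free→Y; Tariff→Z.
Only (Free, Y) has each player best-responding; Nash payoffs (4, 7).
Country A's commitment gain: 7 − 4 = 3.

3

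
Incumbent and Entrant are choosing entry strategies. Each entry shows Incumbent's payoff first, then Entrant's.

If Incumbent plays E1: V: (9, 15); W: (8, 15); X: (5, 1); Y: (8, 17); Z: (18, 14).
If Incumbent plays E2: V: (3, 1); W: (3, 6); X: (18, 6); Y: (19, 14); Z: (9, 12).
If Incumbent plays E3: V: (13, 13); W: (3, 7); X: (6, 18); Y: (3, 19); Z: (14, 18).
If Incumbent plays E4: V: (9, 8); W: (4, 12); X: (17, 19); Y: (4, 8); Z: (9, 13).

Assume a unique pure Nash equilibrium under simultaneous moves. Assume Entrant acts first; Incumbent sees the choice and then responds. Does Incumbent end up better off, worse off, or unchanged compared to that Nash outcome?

Work backward from Incumbent's decision.
- V: BR = E3, leader payoff 13.
- W: BR = E1, leader payoff 15.
- X: BR = E2, leader payoff 6.
- Y: BR = E2, leader payoff 14.
- Z: BR = E1, leader payoff 14.
Maximizing over 13, 15, 6, 14, 14, Entrant chooses W. Subgame-perfect outcome: (E1, W) with payoffs (8, 15).
Now find the simultaneous Nash equilibrium.
Incumbent's best replies: V→E3; W→E1; X→E2; Y→E2; Z→E1.
Entrant's best replies: E1→Y; E2→Y; E3→Y; E4→X.
The unique mutual best reply is (E2, Y), giving (19, 14).
Incumbent earns 8 sequentially versus 19 at the Nash outcome: worse off.

worse off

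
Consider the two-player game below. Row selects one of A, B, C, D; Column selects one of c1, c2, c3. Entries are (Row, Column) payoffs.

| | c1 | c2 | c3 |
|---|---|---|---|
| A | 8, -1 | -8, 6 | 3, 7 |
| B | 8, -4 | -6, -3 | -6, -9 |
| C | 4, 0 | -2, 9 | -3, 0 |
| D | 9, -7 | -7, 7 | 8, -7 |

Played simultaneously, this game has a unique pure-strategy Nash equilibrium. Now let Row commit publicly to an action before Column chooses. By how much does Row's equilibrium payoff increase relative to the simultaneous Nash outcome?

5

Column best-responds to each possible Row move:
- A: Column compares -1, 6, 7 and picks c3; Row would get 3.
- B: Column compares -4, -3, -9 and picks c2; Row would get -6.
- C: Column compares 0, 9, 0 and picks c2; Row would get -2.
- D: Column compares -7, 7, -7 and picks c2; Row would get -7.
Maximizing over 3, -6, -2, -7, Row chooses A. Subgame-perfect outcome: (A, c3) with payoffs (3, 7).
Under simultaneous play:
Row's best replies: c1→D; c2→C; c3→D.
Column's best replies: A→c3; B→c2; C→c2; D→c2.
The unique mutual best reply is (C, c2), giving (-2, 9).
Row's commitment gain: 3 − -2 = 5.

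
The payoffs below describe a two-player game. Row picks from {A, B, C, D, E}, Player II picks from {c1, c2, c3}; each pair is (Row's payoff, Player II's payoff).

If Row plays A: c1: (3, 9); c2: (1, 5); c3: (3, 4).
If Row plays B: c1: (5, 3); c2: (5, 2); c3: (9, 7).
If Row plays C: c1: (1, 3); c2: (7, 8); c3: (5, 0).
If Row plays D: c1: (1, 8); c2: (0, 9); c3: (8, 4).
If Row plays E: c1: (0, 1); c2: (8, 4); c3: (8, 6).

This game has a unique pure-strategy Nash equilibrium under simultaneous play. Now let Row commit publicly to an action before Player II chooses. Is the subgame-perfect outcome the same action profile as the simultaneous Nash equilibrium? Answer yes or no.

Backward induction with Row moving first.
- A: Player II compares 9, 5, 4 and picks c1; Row would get 3.
- B: Player II compares 3, 2, 7 and picks c3; Row would get 9.
- C: Player II compares 3, 8, 0 and picks c2; Row would get 7.
- D: Player II compares 8, 9, 4 and picks c2; Row would get 0.
- E: Player II compares 1, 4, 6 and picks c3; Row would get 8.
Row's induced payoffs are 3, 9, 7, 0, 8, so Row commits to B. Subgame-perfect outcome: (B, c3) with payoffs (9, 7).
Under simultaneous play:
Row's best replies: c1→B; c2→E; c3→B.
Player II's best replies: A→c1; B→c3; C→c2; D→c2; E→c3.
Only (B, c3) has each player best-responding; Nash payoffs (9, 7).
Sequential outcome (B, c3) coincides with the Nash profile (B, c3).

yes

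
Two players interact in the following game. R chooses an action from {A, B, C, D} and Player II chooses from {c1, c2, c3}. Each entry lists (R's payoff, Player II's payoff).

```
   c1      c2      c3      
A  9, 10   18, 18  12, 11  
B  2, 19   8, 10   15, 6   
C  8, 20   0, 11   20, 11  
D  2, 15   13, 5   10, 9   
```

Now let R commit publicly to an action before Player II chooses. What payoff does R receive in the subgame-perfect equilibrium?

18

Player II best-responds to each possible R move:
- A: BR = c2, leader payoff 18.
- B: BR = c1, leader payoff 2.
- C: BR = c1, leader payoff 8.
- D: BR = c1, leader payoff 2.
Among 18, 2, 8, 2, the best is 18 at A. Subgame-perfect outcome: (A, c2) with payoffs (18, 18).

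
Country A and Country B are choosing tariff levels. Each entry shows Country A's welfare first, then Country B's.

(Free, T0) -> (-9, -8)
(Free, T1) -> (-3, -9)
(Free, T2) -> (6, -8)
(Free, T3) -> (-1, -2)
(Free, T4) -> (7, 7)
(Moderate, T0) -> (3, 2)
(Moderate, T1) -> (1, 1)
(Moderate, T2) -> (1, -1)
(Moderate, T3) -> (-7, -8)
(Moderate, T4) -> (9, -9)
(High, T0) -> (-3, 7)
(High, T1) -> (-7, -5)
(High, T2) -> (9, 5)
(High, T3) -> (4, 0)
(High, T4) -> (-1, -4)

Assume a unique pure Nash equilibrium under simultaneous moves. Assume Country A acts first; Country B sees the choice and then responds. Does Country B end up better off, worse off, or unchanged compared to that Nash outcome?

Backward induction with Country A moving first.
- Free: Country B compares -8, -9, -8, -2, 7 and picks T4; Country A would get 7.
- Moderate: Country B compares 2, 1, -1, -8, -9 and picks T0; Country A would get 3.
- High: Country B compares 7, -5, 5, 0, -4 and picks T0; Country A would get -3.
Country A's induced payoffs are 7, 3, -3, so Country A commits to Free. Subgame-perfect outcome: (Free, T4) with payoffs (7, 7).
For the simultaneous game, intersect best replies.
Country A's best replies: T0→Moderate; T1→Moderate; T2→High; T3→High; T4→Moderate.
Country B's best replies: Free→T4; Moderate→T0; High→T0.
Only (Moderate, T0) has each player best-responding; Nash payoffs (3, 2).
Country B earns 7 sequentially versus 2 at the Nash outcome: better off.

better off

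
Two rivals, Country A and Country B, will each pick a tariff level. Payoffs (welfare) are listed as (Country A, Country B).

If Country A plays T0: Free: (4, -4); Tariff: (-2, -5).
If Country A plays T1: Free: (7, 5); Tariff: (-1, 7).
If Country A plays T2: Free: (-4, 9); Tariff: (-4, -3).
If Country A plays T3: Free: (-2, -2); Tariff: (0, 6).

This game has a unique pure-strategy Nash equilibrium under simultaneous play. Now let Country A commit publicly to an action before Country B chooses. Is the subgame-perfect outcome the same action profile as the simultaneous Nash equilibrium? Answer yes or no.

no

Backward induction with Country A moving first.
- T0: BR = Free, leader payoff 4.
- T1: BR = Tariff, leader payoff -1.
- T2: BR = Free, leader payoff -4.
- T3: BR = Tariff, leader payoff 0.
Among 4, -1, -4, 0, the best is 4 at T0. Subgame-perfect outcome: (T0, Free) with payoffs (4, -4).
For the simultaneous game, intersect best replies.
Country A's best replies: Free→T1; Tariff→T3.
Country B's best replies: T0→Free; T1→Tariff; T2→Free; T3→Tariff.
The unique mutual best reply is (T3, Tariff), giving (0, 6).
Sequential outcome (T0, Free) differs from the Nash profile (T3, Tariff).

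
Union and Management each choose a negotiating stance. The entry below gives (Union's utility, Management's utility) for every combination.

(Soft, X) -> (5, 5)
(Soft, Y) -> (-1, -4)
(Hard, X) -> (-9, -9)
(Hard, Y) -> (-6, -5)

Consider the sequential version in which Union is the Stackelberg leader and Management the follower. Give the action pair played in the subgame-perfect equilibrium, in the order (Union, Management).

Management best-responds to each possible Union move:
- Soft → Management plays X (best of 5, -4); Union gets 5.
- Hard → Management plays Y (best of -9, -5); Union gets -6.
Maximizing over 5, -6, Union chooses Soft. Subgame-perfect outcome: (Soft, X) with payoffs (5, 5).

(Soft, X)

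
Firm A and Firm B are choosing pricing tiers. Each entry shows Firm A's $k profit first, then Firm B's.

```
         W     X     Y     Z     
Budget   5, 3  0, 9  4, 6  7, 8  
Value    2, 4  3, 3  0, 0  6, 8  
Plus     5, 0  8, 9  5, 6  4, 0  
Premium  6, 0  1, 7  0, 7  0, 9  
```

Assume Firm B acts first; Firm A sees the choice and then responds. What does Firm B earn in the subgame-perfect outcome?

Work backward from Firm A's decision.
- W → Firm A plays Premium (best of 5, 2, 5, 6); Firm B gets 0.
- X → Firm A plays Plus (best of 0, 3, 8, 1); Firm B gets 9.
- Y → Firm A plays Plus (best of 4, 0, 5, 0); Firm B gets 6.
- Z → Firm A plays Budget (best of 7, 6, 4, 0); Firm B gets 8.
Among 0, 9, 6, 8, the best is 9 at X. Subgame-perfect outcome: (Plus, X) with payoffs (8, 9).

9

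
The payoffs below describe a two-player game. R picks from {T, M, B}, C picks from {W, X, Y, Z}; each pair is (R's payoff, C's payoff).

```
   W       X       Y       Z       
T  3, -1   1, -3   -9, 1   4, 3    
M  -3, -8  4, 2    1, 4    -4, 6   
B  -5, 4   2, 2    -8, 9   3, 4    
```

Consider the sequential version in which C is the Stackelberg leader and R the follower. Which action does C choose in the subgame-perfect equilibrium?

Y

Backward induction with C moving first.
- W: BR = T, leader payoff -1.
- X: BR = M, leader payoff 2.
- Y: BR = M, leader payoff 4.
- Z: BR = T, leader payoff 3.
Maximizing over -1, 2, 4, 3, C chooses Y. Subgame-perfect outcome: (M, Y) with payoffs (1, 4).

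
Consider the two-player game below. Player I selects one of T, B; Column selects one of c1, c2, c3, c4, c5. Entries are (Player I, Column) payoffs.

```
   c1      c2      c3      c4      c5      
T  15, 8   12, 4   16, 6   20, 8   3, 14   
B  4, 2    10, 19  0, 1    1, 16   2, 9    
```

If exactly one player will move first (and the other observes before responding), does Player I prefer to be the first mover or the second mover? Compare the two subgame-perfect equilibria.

first

If Player I leads: Column's best replies are T→c5, B→c2; Player I's induced payoffs 3, 10; outcome (B, c2), payoffs (10, 19).
If Column leads: Player I's best replies are c1→T, c2→T, c3→T, c4→T, c5→T; Column's induced payoffs 8, 4, 6, 8, 14; outcome (T, c5), payoffs (3, 14).
Player I gets 10 moving first and 3 moving second, so Player I prefers to move first.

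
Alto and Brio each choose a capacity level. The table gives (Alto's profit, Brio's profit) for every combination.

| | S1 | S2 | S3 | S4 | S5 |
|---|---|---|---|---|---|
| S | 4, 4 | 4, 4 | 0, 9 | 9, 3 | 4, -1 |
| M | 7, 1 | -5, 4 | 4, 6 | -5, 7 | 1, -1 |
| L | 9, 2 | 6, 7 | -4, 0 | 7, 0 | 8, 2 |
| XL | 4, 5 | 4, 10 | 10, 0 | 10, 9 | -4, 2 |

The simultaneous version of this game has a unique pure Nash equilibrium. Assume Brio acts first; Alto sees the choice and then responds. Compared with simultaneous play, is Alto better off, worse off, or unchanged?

better off

Solve by backward induction (Brio leads).
- S1: Alto compares 4, 7, 9, 4 and picks L; Brio would get 2.
- S2: Alto compares 4, -5, 6, 4 and picks L; Brio would get 7.
- S3: Alto compares 0, 4, -4, 10 and picks XL; Brio would get 0.
- S4: Alto compares 9, -5, 7, 10 and picks XL; Brio would get 9.
- S5: Alto compares 4, 1, 8, -4 and picks L; Brio would get 2.
Brio's induced payoffs are 2, 7, 0, 9, 2, so Brio commits to S4. Subgame-perfect outcome: (XL, S4) with payoffs (10, 9).
For the simultaneous game, intersect best replies.
Alto's best replies: S1→L; S2→L; S3→XL; S4→XL; S5→L.
Brio's best replies: S→S3; M→S4; L→S2; XL→S2.
Only (L, S2) has each player best-responding; Nash payoffs (6, 7).
Alto earns 10 sequentially versus 6 at the Nash outcome: better off.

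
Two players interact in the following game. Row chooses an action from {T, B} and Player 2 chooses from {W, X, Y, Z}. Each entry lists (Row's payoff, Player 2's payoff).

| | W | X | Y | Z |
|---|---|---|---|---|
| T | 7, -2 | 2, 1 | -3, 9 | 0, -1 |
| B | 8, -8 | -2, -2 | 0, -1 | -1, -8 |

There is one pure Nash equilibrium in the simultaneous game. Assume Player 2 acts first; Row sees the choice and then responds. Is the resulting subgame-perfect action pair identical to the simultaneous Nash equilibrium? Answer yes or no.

no

Backward induction with Player 2 moving first.
- W: Row compares 7, 8 and picks B; Player 2 would get -8.
- X: Row compares 2, -2 and picks T; Player 2 would get 1.
- Y: Row compares -3, 0 and picks B; Player 2 would get -1.
- Z: Row compares 0, -1 and picks T; Player 2 would get -1.
Maximizing over -8, 1, -1, -1, Player 2 chooses X. Subgame-perfect outcome: (T, X) with payoffs (2, 1).
For the simultaneous game, intersect best replies.
Row's best replies: W→B; X→T; Y→B; Z→T.
Player 2's best replies: T→Y; B→Y.
The unique mutual best reply is (B, Y), giving (0, -1).
Sequential outcome (T, X) differs from the Nash profile (B, Y).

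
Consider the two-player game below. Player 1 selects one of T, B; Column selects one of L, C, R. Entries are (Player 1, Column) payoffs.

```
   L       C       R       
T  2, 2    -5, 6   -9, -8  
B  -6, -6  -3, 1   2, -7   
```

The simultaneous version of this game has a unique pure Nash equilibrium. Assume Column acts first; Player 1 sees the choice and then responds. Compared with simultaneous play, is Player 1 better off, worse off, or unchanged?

better off

Backward induction with Column moving first.
- L: BR = T, leader payoff 2.
- C: BR = B, leader payoff 1.
- R: BR = B, leader payoff -7.
Column's induced payoffs are 2, 1, -7, so Column commits to L. Subgame-perfect outcome: (T, L) with payoffs (2, 2).
Now find the simultaneous Nash equilibrium.
Player 1's best replies: L→T; C→B; R→B.
Column's best replies: T→C; B→C.
Only (B, C) has each player best-responding; Nash payoffs (-3, 1).
Player 1 earns 2 sequentially versus -3 at the Nash outcome: better off.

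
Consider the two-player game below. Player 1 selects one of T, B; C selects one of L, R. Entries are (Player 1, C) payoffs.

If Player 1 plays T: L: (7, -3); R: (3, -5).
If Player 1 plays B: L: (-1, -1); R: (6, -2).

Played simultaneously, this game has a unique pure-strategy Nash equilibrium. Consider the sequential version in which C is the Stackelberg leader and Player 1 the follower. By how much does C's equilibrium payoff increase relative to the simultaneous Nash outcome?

Player 1 best-responds to each possible C move:
- L: BR = T, leader payoff -3.
- R: BR = B, leader payoff -2.
C's induced payoffs are -3, -2, so C commits to R. Subgame-perfect outcome: (B, R) with payoffs (6, -2).
Under simultaneous play:
Player 1's best replies: L→T; R→B.
C's best replies: T→L; B→L.
Only (T, L) has each player best-responding; Nash payoffs (7, -3).
C's commitment gain: -2 − -3 = 1.

1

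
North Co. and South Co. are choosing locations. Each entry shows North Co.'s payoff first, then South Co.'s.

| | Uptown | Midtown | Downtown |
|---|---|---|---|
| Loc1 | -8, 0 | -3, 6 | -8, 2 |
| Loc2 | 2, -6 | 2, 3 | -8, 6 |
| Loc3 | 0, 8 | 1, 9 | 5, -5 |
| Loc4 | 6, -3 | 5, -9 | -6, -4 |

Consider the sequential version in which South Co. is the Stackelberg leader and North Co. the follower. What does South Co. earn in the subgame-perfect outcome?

Solve by backward induction (South Co. leads).
- Uptown → North Co. plays Loc4 (best of -8, 2, 0, 6); South Co. gets -3.
- Midtown → North Co. plays Loc4 (best of -3, 2, 1, 5); South Co. gets -9.
- Downtown → North Co. plays Loc3 (best of -8, -8, 5, -6); South Co. gets -5.
Among -3, -9, -5, the best is -3 at Uptown. Subgame-perfect outcome: (Loc4, Uptown) with payoffs (6, -3).

-3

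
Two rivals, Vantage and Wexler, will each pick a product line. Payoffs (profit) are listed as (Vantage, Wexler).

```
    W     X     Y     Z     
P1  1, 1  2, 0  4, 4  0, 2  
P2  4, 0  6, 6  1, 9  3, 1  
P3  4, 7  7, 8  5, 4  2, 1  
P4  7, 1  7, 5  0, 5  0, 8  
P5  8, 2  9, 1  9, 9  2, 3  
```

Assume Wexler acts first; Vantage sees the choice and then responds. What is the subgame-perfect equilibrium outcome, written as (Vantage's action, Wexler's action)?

(P5, Y)

Solve by backward induction (Wexler leads).
- W: BR = P5, leader payoff 2.
- X: BR = P5, leader payoff 1.
- Y: BR = P5, leader payoff 9.
- Z: BR = P2, leader payoff 1.
Wexler's induced payoffs are 2, 1, 9, 1, so Wexler commits to Y. Subgame-perfect outcome: (P5, Y) with payoffs (9, 9).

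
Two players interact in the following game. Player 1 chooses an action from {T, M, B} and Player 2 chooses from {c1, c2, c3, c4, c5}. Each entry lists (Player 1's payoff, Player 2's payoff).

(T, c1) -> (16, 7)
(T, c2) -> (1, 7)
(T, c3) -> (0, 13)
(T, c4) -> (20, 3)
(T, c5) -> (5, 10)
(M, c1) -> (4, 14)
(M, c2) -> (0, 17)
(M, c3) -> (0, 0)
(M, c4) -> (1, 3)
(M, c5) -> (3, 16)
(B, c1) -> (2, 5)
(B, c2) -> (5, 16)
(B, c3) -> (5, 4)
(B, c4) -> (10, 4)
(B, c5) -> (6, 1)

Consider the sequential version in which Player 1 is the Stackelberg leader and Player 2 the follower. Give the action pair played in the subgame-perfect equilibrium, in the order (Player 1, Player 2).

Backward induction with Player 1 moving first.
- T: BR = c3, leader payoff 0.
- M: BR = c2, leader payoff 0.
- B: BR = c2, leader payoff 5.
Among 0, 0, 5, the best is 5 at B. Subgame-perfect outcome: (B, c2) with payoffs (5, 16).

(B, c2)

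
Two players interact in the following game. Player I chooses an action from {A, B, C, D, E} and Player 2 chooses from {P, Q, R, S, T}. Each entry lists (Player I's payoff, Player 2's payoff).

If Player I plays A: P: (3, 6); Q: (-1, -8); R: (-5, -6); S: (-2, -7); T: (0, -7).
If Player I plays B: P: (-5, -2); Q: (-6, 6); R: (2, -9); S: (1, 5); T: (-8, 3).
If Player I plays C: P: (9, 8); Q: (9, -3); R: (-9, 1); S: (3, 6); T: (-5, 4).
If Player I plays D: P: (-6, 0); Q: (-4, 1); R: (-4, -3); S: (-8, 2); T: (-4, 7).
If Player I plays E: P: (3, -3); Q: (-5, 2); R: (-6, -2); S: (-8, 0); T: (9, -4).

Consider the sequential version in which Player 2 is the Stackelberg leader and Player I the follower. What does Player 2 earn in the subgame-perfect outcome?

Player I best-responds to each possible Player 2 move:
- P → Player I plays C (best of 3, -5, 9, -6, 3); Player 2 gets 8.
- Q → Player I plays C (best of -1, -6, 9, -4, -5); Player 2 gets -3.
- R → Player I plays B (best of -5, 2, -9, -4, -6); Player 2 gets -9.
- S → Player I plays C (best of -2, 1, 3, -8, -8); Player 2 gets 6.
- T → Player I plays E (best of 0, -8, -5, -4, 9); Player 2 gets -4.
Maximizing over 8, -3, -9, 6, -4, Player 2 chooses P. Subgame-perfect outcome: (C, P) with payoffs (9, 8).

8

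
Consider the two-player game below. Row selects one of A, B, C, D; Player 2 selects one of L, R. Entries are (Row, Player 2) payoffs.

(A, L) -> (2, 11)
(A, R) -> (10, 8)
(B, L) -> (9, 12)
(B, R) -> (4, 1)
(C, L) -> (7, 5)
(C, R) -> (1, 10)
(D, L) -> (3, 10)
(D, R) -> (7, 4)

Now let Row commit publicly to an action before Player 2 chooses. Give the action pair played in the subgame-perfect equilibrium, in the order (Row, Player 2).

(B, L)

Player 2 best-responds to each possible Row move:
- A → Player 2 plays L (best of 11, 8); Row gets 2.
- B → Player 2 plays L (best of 12, 1); Row gets 9.
- C → Player 2 plays R (best of 5, 10); Row gets 1.
- D → Player 2 plays L (best of 10, 4); Row gets 3.
Among 2, 9, 1, 3, the best is 9 at B. Subgame-perfect outcome: (B, L) with payoffs (9, 12).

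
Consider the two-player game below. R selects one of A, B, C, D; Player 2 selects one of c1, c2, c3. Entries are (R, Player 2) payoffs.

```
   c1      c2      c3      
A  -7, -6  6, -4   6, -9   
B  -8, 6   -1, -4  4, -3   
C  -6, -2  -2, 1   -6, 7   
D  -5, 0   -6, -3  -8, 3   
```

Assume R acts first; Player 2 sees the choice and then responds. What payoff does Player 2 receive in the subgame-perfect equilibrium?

-4

Backward induction with R moving first.
- A → Player 2 plays c2 (best of -6, -4, -9); R gets 6.
- B → Player 2 plays c1 (best of 6, -4, -3); R gets -8.
- C → Player 2 plays c3 (best of -2, 1, 7); R gets -6.
- D → Player 2 plays c3 (best of 0, -3, 3); R gets -8.
R's induced payoffs are 6, -8, -6, -8, so R commits to A. Subgame-perfect outcome: (A, c2) with payoffs (6, -4).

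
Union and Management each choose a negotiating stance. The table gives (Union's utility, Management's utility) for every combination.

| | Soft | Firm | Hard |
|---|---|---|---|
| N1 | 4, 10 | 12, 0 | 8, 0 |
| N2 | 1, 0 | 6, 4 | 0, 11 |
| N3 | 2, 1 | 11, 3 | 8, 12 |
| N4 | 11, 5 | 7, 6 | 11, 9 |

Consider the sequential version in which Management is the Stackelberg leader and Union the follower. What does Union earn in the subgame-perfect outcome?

11

Solve by backward induction (Management leads).
- Soft: BR = N4, leader payoff 5.
- Firm: BR = N1, leader payoff 0.
- Hard: BR = N4, leader payoff 9.
Management's induced payoffs are 5, 0, 9, so Management commits to Hard. Subgame-perfect outcome: (N4, Hard) with payoffs (11, 9).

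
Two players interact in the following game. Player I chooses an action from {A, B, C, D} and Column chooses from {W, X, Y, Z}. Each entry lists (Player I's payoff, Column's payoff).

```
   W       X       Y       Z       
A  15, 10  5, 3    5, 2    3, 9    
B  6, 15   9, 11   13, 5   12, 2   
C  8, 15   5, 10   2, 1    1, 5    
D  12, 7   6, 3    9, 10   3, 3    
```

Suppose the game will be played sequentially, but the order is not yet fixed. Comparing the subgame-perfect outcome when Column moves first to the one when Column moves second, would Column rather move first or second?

If Player I leads: Column's best replies are A→W, B→W, C→W, D→Y; Player I's induced payoffs 15, 6, 8, 9; outcome (A, W), payoffs (15, 10).
If Column leads: Player I's best replies are W→A, X→B, Y→B, Z→B; Column's induced payoffs 10, 11, 5, 2; outcome (B, X), payoffs (9, 11).
Column gets 11 moving first and 10 moving second, so Column prefers to move first.

first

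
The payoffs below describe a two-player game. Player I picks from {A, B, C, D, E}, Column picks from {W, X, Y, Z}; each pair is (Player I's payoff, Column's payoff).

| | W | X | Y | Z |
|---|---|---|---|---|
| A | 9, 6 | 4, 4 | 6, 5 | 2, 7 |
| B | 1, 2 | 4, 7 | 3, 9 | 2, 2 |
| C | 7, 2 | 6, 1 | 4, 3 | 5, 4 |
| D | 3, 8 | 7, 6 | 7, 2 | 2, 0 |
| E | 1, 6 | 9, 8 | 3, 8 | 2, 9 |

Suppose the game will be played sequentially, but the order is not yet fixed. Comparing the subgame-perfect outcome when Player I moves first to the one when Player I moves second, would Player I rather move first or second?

second

If Player I leads: Column's best replies are A→Z, B→Y, C→Z, D→W, E→Z; Player I's induced payoffs 2, 3, 5, 3, 2; outcome (C, Z), payoffs (5, 4).
If Column leads: Player I's best replies are W→A, X→E, Y→D, Z→C; Column's induced payoffs 6, 8, 2, 4; outcome (E, X), payoffs (9, 8).
Player I gets 5 moving first and 9 moving second, so Player I prefers to move second.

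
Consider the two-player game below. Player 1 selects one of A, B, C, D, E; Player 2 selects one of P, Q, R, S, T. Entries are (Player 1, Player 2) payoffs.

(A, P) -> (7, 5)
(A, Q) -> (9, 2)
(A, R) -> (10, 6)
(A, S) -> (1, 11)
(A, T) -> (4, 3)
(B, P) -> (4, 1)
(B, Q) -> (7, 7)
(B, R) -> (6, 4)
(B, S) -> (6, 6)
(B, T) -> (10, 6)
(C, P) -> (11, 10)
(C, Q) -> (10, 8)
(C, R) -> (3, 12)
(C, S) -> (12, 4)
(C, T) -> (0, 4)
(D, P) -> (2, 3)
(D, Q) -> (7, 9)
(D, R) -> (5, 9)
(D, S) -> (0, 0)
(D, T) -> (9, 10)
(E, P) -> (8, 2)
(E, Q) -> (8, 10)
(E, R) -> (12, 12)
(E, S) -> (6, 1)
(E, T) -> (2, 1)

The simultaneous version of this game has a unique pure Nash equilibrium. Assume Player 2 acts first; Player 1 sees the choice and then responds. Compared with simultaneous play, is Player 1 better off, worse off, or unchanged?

Solve by backward induction (Player 2 leads).
- P: BR = C, leader payoff 10.
- Q: BR = C, leader payoff 8.
- R: BR = E, leader payoff 12.
- S: BR = C, leader payoff 4.
- T: BR = B, leader payoff 6.
Among 10, 8, 12, 4, 6, the best is 12 at R. Subgame-perfect outcome: (E, R) with payoffs (12, 12).
For the simultaneous game, intersect best replies.
Player 1's best replies: P→C; Q→C; R→E; S→C; T→B.
Player 2's best replies: A→S; B→Q; C→R; D→T; E→R.
The unique mutual best reply is (E, R), giving (12, 12).
Player 1 earns 12 sequentially versus 12 at the Nash outcome: unchanged.

unchanged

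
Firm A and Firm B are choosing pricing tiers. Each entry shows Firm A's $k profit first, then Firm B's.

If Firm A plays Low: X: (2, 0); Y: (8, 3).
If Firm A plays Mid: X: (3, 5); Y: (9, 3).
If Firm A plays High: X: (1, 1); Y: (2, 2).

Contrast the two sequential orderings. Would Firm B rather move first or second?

first

If Firm A leads: Firm B's best replies are Low→Y, Mid→X, High→Y; Firm A's induced payoffs 8, 3, 2; outcome (Low, Y), payoffs (8, 3).
If Firm B leads: Firm A's best replies are X→Mid, Y→Mid; Firm B's induced payoffs 5, 3; outcome (Mid, X), payoffs (3, 5).
Firm B gets 5 moving first and 3 moving second, so Firm B prefers to move first.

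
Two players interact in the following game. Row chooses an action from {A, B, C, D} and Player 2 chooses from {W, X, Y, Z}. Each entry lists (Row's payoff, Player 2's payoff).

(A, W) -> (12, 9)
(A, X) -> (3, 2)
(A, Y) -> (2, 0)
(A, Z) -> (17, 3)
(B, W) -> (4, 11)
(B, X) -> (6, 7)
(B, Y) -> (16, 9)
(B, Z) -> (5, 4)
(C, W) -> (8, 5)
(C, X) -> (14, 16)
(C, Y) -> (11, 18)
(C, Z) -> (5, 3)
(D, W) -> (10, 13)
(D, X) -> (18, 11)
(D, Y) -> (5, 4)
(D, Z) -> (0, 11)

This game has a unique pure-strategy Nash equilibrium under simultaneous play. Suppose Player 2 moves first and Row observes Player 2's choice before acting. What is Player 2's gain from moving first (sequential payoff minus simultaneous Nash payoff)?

2

Backward induction with Player 2 moving first.
- W: Row compares 12, 4, 8, 10 and picks A; Player 2 would get 9.
- X: Row compares 3, 6, 14, 18 and picks D; Player 2 would get 11.
- Y: Row compares 2, 16, 11, 5 and picks B; Player 2 would get 9.
- Z: Row compares 17, 5, 5, 0 and picks A; Player 2 would get 3.
Maximizing over 9, 11, 9, 3, Player 2 chooses X. Subgame-perfect outcome: (D, X) with payoffs (18, 11).
For the simultaneous game, intersect best replies.
Row's best replies: W→A; X→D; Y→B; Z→A.
Player 2's best replies: A→W; B→W; C→Y; D→W.
Only (A, W) has each player best-responding; Nash payoffs (12, 9).
Player 2's commitment gain: 11 − 9 = 2.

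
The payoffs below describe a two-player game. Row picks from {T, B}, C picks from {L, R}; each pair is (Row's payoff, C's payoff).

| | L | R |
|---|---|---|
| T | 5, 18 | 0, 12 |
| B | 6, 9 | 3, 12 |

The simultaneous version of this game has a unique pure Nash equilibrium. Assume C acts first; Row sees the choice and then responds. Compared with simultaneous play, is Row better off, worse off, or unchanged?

unchanged

Work backward from Row's decision.
- L: BR = B, leader payoff 9.
- R: BR = B, leader payoff 12.
Among 9, 12, the best is 12 at R. Subgame-perfect outcome: (B, R) with payoffs (3, 12).
Under simultaneous play:
Row's best replies: L→B; R→B.
C's best replies: T→L; B→R.
The unique mutual best reply is (B, R), giving (3, 12).
Row earns 3 sequentially versus 3 at the Nash outcome: unchanged.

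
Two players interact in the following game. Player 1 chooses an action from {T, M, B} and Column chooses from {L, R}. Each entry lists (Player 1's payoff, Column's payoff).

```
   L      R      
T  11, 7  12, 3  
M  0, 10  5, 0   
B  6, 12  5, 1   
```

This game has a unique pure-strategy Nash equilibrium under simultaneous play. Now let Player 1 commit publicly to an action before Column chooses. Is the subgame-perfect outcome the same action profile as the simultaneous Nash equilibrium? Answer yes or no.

Column best-responds to each possible Player 1 move:
- T: Column compares 7, 3 and picks L; Player 1 would get 11.
- M: Column compares 10, 0 and picks L; Player 1 would get 0.
- B: Column compares 12, 1 and picks L; Player 1 would get 6.
Maximizing over 11, 0, 6, Player 1 chooses T. Subgame-perfect outcome: (T, L) with payoffs (11, 7).
For the simultaneous game, intersect best replies.
Player 1's best replies: L→T; R→T.
Column's best replies: T→L; M→L; B→L.
Only (T, L) has each player best-responding; Nash payoffs (11, 7).
Sequential outcome (T, L) coincides with the Nash profile (T, L).

yes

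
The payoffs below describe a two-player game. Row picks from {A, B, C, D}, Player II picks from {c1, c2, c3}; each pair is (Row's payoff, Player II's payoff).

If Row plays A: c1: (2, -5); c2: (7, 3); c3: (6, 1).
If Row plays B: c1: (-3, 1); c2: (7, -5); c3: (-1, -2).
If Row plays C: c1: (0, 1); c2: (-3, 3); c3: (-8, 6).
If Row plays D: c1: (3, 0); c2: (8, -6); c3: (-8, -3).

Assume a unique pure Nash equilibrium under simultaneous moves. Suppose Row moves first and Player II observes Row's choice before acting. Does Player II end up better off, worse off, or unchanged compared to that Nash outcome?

Player II best-responds to each possible Row move:
- A → Player II plays c2 (best of -5, 3, 1); Row gets 7.
- B → Player II plays c1 (best of 1, -5, -2); Row gets -3.
- C → Player II plays c3 (best of 1, 3, 6); Row gets -8.
- D → Player II plays c1 (best of 0, -6, -3); Row gets 3.
Maximizing over 7, -3, -8, 3, Row chooses A. Subgame-perfect outcome: (A, c2) with payoffs (7, 3).
For the simultaneous game, intersect best replies.
Row's best replies: c1→D; c2→D; c3→A.
Player II's best replies: A→c2; B→c1; C→c3; D→c1.
The unique mutual best reply is (D, c1), giving (3, 0).
Player II earns 3 sequentially versus 0 at the Nash outcome: better off.

better off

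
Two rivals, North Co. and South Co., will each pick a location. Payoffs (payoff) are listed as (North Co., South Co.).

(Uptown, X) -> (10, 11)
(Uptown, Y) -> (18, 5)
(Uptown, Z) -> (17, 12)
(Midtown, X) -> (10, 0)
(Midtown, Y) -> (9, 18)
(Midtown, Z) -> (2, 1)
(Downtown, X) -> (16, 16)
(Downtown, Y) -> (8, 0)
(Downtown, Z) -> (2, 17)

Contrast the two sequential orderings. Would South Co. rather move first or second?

If North Co. leads: South Co.'s best replies are Uptown→Z, Midtown→Y, Downtown→Z; North Co.'s induced payoffs 17, 9, 2; outcome (Uptown, Z), payoffs (17, 12).
If South Co. leads: North Co.'s best replies are X→Downtown, Y→Uptown, Z→Uptown; South Co.'s induced payoffs 16, 5, 12; outcome (Downtown, X), payoffs (16, 16).
South Co. gets 16 moving first and 12 moving second, so South Co. prefers to move first.

first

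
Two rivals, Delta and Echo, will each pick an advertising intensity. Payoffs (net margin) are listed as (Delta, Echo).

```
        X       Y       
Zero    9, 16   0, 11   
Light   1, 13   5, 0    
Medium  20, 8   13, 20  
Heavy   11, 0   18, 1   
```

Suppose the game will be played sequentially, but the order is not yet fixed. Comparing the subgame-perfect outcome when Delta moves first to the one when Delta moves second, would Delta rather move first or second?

If Delta leads: Echo's best replies are Zero→X, Light→X, Medium→Y, Heavy→Y; Delta's induced payoffs 9, 1, 13, 18; outcome (Heavy, Y), payoffs (18, 1).
If Echo leads: Delta's best replies are X→Medium, Y→Heavy; Echo's induced payoffs 8, 1; outcome (Medium, X), payoffs (20, 8).
Delta gets 18 moving first and 20 moving second, so Delta prefers to move second.

second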